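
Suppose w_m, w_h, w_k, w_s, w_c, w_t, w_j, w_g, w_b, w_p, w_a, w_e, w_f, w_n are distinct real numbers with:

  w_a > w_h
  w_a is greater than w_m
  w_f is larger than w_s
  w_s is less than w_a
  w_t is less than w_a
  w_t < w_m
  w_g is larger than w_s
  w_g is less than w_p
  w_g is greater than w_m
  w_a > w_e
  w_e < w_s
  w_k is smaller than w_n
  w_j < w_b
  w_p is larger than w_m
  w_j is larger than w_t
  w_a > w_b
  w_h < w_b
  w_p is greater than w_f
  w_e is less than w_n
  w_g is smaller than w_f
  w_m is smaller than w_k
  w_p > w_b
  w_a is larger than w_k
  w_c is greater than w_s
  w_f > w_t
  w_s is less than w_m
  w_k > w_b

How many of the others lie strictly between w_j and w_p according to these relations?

1

Chaining upward from w_j reaches: w_b, w_k, w_n, w_a.
Chaining downward from w_p reaches: w_e, w_s, w_h, w_t, w_m, w_b, w_g, w_f.
Strictly between w_j and w_p are those in both lists: w_b — 1 element.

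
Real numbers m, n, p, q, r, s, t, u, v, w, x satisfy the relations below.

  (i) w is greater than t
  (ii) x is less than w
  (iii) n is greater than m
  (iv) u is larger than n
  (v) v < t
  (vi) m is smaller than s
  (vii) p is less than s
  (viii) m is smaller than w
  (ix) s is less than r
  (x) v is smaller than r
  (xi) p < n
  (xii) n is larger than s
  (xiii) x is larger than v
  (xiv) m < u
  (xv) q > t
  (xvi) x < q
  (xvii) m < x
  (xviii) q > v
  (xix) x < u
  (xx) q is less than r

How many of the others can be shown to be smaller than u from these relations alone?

6

The elements the relations force below u are v, p, m, s, x, n — no chain reaches any other.
That is 6.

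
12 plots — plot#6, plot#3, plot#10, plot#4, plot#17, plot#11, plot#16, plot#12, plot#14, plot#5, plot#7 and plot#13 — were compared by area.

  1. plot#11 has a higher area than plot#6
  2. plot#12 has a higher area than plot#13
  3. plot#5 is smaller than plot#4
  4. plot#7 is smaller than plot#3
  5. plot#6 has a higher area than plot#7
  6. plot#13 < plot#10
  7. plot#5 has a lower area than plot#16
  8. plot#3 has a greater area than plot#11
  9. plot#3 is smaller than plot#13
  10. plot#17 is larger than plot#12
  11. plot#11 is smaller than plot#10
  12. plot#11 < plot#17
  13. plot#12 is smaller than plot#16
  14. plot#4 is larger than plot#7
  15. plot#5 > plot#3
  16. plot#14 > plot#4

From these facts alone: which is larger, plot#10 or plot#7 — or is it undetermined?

plot#10

plot#7 < plot#6 < plot#11 < plot#3 < plot#13 < plot#10, by transitivity through plot#6, plot#11, plot#3, plot#13.
So plot#10 is larger.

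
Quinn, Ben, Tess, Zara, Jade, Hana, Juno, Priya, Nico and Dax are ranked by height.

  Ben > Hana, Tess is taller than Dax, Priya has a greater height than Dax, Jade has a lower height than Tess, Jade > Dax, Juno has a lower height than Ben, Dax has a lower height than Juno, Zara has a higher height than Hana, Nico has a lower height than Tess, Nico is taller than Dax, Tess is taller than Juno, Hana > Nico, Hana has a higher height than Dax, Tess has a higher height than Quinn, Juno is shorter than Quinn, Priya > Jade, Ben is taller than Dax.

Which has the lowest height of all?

Dax

Chaining upward from Dax: directly above it, Juno, Nico, Jade, Priya, Hana, Tess, Ben; then Quinn, Zara.
That covers every other element, and nothing is given below Dax, so Dax is the lowest height.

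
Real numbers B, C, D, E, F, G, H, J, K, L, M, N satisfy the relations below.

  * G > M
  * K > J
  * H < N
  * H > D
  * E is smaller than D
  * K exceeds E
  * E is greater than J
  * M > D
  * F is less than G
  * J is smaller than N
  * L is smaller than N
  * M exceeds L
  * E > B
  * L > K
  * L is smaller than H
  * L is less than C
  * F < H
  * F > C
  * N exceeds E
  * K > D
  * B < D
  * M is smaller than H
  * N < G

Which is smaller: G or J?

J

Following the relations from J: J < E < D < K < L < M < H < N < G.
So J < G; J is the smaller of the two.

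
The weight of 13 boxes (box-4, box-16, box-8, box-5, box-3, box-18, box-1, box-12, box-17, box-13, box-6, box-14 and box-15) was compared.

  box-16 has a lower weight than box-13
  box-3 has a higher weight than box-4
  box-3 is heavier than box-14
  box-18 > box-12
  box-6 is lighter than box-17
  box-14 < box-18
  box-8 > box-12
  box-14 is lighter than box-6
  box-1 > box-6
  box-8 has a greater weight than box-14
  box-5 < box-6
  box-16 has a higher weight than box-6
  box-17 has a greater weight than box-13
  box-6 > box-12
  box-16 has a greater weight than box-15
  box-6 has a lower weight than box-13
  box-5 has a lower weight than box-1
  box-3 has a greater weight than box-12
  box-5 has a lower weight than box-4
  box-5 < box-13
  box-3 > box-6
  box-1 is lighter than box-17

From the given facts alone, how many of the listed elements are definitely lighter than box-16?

The elements the relations force below box-16 are box-5, box-14, box-12, box-15, box-6 — no chain reaches any other.
That is 5.

5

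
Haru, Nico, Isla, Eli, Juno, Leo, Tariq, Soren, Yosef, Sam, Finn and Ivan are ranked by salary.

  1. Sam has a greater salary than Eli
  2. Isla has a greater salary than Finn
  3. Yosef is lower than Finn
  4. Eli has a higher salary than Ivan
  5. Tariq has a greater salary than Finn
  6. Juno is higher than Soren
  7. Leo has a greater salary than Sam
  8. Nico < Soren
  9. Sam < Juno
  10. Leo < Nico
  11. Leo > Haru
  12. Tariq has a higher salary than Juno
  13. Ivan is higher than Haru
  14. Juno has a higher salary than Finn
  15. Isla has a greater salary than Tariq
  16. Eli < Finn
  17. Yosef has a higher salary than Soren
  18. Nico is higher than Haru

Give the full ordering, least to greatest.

Nothing is placed below Haru, so it is least; from there Haru < Ivan; Ivan < Eli; Eli < Sam; Sam < Leo; Leo < Nico; Nico < Soren; Soren < Yosef; Yosef < Finn; Finn < Juno; Juno < Tariq; Tariq < Isla, each given directly.

Haru < Ivan < Eli < Sam < Leo < Nico < Soren < Yosef < Finn < Juno < Tariq < Isla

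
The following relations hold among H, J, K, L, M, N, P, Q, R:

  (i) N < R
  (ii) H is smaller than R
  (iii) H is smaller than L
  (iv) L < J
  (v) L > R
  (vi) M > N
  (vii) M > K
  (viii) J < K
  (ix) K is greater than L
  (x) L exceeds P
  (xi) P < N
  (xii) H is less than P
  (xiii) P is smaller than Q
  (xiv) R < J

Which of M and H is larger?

The relevant relations are H < P; P < N; N < R; R < L; L < J; J < K; K < M.
Together: H < P < N < R < L < J < K < M.
So H < M; M is the larger of the two.

M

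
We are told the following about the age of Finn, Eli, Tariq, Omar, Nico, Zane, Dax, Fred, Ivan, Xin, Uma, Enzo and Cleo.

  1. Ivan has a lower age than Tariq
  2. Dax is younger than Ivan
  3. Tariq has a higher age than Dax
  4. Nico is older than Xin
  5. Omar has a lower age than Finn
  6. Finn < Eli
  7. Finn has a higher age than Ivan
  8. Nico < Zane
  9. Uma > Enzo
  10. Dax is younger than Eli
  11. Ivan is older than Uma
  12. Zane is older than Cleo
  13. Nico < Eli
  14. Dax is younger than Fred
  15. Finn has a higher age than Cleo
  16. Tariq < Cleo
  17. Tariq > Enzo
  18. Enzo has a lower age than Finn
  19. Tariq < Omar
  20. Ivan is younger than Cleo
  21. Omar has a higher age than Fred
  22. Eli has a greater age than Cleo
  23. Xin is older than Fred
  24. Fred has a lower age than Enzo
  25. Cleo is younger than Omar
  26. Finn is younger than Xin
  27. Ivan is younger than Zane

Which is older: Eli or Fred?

Fred < Enzo < Uma < Ivan < Tariq < Cleo < Omar < Finn < Xin < Nico < Eli, by transitivity through Enzo, Uma, Ivan, Tariq, Cleo, Omar, Finn, Xin, Nico.
So Fred < Eli; Eli is the older of the two.

Eli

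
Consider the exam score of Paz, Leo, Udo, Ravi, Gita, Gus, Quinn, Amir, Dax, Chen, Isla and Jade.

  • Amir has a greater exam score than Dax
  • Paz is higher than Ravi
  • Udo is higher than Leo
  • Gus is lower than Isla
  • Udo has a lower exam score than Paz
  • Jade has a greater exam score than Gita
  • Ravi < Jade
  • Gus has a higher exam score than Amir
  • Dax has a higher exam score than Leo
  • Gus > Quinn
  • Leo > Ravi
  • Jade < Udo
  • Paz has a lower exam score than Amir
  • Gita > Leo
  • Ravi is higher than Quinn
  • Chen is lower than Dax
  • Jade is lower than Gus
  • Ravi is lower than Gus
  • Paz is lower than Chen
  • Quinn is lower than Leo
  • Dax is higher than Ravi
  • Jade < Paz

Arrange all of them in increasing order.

Each adjacent pair is fixed by a given relation: Quinn < Ravi; Ravi < Leo; Leo < Gita; Gita < Jade; Jade < Udo; Udo < Paz; Paz < Chen; Chen < Dax; Dax < Amir; Amir < Gus; Gus < Isla. Chaining them end to end gives the full order.

Quinn < Ravi < Leo < Gita < Jade < Udo < Paz < Chen < Dax < Amir < Gus < Isla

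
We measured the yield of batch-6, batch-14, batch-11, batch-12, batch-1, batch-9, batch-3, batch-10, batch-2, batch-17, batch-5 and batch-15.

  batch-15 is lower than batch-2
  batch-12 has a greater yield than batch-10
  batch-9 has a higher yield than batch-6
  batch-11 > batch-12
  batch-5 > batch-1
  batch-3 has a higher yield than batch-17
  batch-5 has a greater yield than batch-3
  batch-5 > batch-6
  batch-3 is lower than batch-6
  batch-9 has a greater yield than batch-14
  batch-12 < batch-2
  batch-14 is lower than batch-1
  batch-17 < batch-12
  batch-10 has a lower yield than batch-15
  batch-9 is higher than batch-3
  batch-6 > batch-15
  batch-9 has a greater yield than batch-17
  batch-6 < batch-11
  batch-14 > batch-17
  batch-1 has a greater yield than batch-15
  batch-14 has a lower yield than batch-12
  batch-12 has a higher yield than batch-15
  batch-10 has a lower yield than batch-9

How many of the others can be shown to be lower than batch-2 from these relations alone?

5

The elements the relations force below batch-2 are batch-17, batch-10, batch-15, batch-14, batch-12 — no chain reaches any other.
That is 5.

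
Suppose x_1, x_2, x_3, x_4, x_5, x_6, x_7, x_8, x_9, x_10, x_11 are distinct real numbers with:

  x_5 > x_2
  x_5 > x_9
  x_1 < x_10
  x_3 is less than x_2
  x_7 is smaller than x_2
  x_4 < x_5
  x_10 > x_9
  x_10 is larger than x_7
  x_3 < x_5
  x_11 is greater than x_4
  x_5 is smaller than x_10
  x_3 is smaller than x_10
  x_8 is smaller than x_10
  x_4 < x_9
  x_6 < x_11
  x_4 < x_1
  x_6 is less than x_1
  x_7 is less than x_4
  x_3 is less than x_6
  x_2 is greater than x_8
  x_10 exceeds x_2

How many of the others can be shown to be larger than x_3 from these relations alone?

From x_3 the given relations immediately reach x_6, x_2, x_5, x_10.
From those, x_1, x_11 — 6 in total.
Nothing else is reachable above x_3; 6 in all.

6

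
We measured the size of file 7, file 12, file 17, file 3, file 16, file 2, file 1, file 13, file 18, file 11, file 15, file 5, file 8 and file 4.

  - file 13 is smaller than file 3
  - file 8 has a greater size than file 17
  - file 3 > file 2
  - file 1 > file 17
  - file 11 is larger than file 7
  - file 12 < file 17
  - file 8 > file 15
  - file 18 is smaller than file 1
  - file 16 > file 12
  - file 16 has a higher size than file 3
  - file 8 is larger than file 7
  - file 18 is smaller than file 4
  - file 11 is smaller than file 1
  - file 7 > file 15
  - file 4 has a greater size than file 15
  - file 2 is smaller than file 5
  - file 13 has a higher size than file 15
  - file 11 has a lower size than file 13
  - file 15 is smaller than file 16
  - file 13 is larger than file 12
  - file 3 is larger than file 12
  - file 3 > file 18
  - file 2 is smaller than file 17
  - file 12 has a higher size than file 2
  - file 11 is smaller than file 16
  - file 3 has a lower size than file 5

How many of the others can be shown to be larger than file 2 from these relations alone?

8

The elements the relations force above file 2 are file 12, file 17, file 8, file 13, file 3, file 16, file 5, file 1 — no chain reaches any other.
That is 8.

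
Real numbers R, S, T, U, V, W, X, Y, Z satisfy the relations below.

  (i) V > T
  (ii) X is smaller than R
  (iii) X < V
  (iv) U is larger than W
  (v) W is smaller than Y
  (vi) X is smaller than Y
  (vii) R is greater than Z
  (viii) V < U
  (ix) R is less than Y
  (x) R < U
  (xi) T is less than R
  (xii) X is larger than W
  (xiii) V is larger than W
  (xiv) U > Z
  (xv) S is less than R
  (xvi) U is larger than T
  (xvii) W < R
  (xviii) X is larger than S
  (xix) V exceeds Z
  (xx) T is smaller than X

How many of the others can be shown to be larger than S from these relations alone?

The elements the relations force above S are X, V, R, Y, U — no chain reaches any other.
That is 5.

5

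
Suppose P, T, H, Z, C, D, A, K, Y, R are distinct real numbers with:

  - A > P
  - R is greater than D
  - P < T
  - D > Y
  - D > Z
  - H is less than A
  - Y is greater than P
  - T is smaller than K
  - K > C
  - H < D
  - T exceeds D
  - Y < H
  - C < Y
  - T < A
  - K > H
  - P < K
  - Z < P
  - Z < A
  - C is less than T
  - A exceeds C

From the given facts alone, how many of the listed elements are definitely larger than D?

4

Directly above D: T, R.
One step further: A, K (4 so far).
No other element is forced above D by the given relations, so the count is 4.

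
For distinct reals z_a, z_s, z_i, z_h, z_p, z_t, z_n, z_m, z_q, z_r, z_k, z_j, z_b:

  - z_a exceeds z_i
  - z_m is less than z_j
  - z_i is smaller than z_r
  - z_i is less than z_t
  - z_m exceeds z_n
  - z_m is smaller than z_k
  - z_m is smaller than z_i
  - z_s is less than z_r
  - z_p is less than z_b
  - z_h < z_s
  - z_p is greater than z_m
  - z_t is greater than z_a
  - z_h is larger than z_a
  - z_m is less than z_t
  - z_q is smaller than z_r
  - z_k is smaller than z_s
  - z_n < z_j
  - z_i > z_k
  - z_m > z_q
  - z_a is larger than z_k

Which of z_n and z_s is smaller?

The relevant relations are z_n < z_m; z_m < z_k; z_k < z_i; z_i < z_a; z_a < z_h; z_h < z_s.
Chaining these gives z_n < z_m < z_k < z_i < z_a < z_h < z_s.
So z_n < z_s; z_n is the smaller of the two.

z_n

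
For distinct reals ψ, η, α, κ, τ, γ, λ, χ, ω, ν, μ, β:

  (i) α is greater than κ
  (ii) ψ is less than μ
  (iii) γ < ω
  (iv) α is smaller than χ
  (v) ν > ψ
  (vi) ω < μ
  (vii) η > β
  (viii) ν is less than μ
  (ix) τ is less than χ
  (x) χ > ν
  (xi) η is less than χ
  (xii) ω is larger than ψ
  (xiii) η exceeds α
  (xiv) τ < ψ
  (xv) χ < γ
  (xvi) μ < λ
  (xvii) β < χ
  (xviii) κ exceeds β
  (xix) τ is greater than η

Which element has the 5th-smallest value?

τ

Chaining the given pairs: β < κ < α < η < τ < ψ < ν < χ < γ < ω < μ < λ.
Counting 5 from the smallest end gives τ.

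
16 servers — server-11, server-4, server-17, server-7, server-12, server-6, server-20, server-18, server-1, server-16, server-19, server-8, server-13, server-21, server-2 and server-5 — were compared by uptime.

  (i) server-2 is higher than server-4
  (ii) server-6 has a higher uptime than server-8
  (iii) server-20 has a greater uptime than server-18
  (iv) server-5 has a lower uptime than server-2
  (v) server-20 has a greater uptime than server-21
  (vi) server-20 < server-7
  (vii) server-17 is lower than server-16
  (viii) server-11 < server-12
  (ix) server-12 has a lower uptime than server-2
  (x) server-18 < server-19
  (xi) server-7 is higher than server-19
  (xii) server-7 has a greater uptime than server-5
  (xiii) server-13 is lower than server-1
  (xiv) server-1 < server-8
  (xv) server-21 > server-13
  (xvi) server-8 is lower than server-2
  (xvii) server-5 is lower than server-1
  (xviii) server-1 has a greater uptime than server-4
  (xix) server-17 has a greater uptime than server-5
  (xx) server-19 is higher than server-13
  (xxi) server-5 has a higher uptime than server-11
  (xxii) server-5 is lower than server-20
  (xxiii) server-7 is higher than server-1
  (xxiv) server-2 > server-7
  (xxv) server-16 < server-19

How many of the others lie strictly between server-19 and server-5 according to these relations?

The relations place server-5 below server-19. An element lies strictly between them when it is forced above server-5 and also forced below server-19.
Above server-5: {server-17, server-20, server-16, server-1, server-7, server-8, server-2, server-6}. Below server-19: {server-11, server-18, server-13, server-17, server-16}.
Intersection: {server-17, server-16} — 2.

2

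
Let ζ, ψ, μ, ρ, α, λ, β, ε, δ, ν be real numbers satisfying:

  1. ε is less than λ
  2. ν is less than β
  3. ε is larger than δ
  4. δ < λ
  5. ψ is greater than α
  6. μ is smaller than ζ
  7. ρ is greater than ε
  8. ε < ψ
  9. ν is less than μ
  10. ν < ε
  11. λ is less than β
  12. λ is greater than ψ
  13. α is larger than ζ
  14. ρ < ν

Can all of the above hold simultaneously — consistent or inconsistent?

Chaining the given relations yields ε < ρ < ν, so ε < ν. But one relation states ν < ε. These cannot both hold.

inconsistent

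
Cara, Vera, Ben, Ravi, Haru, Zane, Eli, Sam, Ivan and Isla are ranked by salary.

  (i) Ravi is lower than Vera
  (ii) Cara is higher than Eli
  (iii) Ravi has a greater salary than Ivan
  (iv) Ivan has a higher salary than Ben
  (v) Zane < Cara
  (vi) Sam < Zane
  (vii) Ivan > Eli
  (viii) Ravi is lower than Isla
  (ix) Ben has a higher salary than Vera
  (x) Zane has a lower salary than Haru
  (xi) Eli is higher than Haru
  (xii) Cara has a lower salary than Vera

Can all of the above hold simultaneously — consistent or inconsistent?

inconsistent

Chaining the given relations yields Vera < Ben < Ivan < Ravi, so Vera < Ravi. But one relation states Ravi < Vera. These cannot both hold.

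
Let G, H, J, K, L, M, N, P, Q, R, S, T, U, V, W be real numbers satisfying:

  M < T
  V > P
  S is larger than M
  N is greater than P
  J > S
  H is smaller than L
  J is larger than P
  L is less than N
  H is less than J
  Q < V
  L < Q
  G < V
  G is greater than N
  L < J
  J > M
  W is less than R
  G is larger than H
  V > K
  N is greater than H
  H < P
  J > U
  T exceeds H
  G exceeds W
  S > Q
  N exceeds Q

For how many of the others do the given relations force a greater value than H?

9

Directly above H: L, P, N, T, G, J.
One step further: Q, V (8 so far).
One step further: S (9 so far).
Nothing else is reachable above H; 9 in all.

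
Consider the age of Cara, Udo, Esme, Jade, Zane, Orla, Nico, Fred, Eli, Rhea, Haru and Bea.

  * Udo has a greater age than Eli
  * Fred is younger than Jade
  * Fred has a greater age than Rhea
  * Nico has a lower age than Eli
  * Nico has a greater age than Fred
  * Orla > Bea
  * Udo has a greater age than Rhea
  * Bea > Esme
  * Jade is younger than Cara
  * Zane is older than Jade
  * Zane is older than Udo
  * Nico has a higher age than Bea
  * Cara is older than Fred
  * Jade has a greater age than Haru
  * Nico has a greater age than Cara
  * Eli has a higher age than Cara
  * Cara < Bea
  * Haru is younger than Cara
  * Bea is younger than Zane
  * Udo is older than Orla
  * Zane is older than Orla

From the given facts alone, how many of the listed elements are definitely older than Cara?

The elements the relations force above Cara are Bea, Orla, Nico, Eli, Udo, Zane — no chain reaches any other.
That is 6.

6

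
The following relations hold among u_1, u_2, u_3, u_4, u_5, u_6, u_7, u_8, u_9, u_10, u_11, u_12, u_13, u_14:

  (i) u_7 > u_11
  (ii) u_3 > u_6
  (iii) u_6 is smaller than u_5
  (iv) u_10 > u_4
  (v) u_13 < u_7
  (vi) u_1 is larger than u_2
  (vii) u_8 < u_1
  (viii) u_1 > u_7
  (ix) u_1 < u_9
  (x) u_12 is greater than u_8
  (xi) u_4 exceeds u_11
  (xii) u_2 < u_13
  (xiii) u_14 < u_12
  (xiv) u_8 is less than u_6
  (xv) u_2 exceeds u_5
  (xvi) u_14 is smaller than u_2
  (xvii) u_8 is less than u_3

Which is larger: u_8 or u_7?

Chaining the given relations: u_8 < u_6 < u_5 < u_2 < u_13 < u_7.
So u_8 < u_7; u_7 is the larger of the two.

u_7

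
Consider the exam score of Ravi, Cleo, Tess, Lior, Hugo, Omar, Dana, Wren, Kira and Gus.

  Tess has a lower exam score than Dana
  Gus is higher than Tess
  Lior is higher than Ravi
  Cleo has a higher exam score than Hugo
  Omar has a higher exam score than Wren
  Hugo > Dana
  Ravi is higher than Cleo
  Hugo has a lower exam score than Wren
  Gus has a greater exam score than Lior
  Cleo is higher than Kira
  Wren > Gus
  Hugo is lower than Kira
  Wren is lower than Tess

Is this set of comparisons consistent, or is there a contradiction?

inconsistent

We have Wren < Tess stated directly, yet also Tess < Dana < Hugo < Kira < Cleo < Ravi < Lior < Gus < Wren by chaining the others — so Tess < Wren. Contradiction.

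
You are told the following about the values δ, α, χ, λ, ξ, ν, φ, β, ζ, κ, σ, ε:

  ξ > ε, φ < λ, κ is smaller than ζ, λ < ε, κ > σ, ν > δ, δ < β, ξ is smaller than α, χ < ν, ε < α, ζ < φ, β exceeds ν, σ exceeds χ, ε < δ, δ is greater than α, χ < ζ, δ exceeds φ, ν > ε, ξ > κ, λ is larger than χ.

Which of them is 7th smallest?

ε

Piecing the relations together gives one ordering: χ < σ < κ < ζ < φ < λ < ε < ξ < α < δ < ν < β.
Counting 7 from the smallest end gives ε.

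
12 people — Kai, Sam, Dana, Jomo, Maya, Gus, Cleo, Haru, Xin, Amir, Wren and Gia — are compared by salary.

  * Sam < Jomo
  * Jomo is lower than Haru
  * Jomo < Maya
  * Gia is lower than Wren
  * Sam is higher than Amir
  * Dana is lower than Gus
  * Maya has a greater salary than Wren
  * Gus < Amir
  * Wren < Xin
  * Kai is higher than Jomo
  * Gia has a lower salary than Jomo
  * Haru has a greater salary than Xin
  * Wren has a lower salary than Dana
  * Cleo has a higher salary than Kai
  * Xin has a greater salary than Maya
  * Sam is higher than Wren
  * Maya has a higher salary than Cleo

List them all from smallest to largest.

The consecutive links are each given: Gia < Wren; Wren < Dana; Dana < Gus; Gus < Amir; Amir < Sam; Sam < Jomo; Jomo < Kai; Kai < Cleo; Cleo < Maya; Maya < Xin; Xin < Haru.

Gia < Wren < Dana < Gus < Amir < Sam < Jomo < Kai < Cleo < Maya < Xin < Haru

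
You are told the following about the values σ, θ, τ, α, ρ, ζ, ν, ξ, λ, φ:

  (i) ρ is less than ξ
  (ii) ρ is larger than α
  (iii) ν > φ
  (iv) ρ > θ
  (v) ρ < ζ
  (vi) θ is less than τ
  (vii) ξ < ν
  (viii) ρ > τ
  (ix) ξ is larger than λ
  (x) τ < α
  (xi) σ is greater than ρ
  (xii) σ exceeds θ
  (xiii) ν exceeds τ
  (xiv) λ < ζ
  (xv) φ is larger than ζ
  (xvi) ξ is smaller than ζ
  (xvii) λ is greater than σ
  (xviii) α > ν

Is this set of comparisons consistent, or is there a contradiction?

inconsistent

We have α < ρ stated directly, yet also ρ < σ < λ < ξ < ζ < φ < ν < α by chaining the others — so ρ < α. Contradiction.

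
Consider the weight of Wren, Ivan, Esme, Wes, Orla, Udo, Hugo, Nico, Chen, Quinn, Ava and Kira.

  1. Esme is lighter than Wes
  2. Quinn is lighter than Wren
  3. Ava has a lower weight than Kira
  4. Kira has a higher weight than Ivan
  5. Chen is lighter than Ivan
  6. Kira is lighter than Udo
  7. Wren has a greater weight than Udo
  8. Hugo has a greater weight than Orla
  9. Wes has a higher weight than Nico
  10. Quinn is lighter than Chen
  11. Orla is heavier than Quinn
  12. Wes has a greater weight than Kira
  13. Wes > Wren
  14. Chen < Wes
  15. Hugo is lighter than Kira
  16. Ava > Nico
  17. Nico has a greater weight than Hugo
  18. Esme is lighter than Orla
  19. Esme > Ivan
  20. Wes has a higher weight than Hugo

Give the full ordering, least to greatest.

The consecutive links are each given: Quinn < Chen; Chen < Ivan; Ivan < Esme; Esme < Orla; Orla < Hugo; Hugo < Nico; Nico < Ava; Ava < Kira; Kira < Udo; Udo < Wren; Wren < Wes.

Quinn < Chen < Ivan < Esme < Orla < Hugo < Nico < Ava < Kira < Udo < Wren < Wes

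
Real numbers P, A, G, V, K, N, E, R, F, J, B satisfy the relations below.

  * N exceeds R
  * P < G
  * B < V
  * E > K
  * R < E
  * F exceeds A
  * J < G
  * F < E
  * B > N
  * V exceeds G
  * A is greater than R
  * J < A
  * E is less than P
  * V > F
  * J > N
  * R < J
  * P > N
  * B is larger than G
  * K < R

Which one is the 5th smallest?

A

Chaining the given pairs: K < R < N < J < A < F < E < P < G < B < V.
The 5th smallest is A.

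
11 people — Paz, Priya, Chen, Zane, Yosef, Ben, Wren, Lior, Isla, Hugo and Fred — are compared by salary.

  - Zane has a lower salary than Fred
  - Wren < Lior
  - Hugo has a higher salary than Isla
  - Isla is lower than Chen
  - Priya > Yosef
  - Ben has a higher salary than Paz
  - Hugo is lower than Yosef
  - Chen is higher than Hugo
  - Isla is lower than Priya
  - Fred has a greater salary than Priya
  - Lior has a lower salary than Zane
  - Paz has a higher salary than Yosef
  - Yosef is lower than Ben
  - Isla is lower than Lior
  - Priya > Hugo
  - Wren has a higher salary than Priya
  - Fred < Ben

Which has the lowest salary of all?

Chaining upward from Isla: directly above it, Hugo, Priya, Chen, Lior; then Yosef, Wren, Zane, Fred; then Paz, Ben.
That covers every other element, and nothing is given below Isla, so Isla is the lowest salary.

Isla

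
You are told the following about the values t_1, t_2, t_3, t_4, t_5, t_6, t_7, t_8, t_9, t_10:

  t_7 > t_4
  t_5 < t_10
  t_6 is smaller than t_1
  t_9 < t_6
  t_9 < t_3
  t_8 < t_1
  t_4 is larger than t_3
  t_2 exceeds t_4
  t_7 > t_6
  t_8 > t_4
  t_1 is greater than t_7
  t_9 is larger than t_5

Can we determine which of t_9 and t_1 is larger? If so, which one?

Link the given pairs in sequence: t_9 < t_3; t_3 < t_4; t_4 < t_8; t_8 < t_1.
Chaining these gives t_9 < t_3 < t_4 < t_8 < t_1.
So t_1 is larger.

t_1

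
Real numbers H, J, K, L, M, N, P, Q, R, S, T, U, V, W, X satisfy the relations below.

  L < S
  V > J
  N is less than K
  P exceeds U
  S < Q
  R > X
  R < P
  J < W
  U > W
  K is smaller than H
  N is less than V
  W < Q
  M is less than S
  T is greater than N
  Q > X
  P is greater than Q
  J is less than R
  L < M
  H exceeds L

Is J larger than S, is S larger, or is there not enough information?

Following every chain through J: above J we get W, R, Q, U, P, V.
S is not reached, and no chain runs the other way from S to J.
So the given relations leave the order of J and S undetermined.

undetermined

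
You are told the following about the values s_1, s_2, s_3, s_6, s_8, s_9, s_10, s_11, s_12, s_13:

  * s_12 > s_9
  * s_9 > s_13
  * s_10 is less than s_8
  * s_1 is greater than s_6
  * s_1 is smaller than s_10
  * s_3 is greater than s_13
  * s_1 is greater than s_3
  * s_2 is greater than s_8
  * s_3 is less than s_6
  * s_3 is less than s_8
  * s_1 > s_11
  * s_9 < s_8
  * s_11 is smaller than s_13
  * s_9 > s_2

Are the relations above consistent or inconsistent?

We have s_9 < s_8 stated directly, yet also s_8 < s_2 < s_9 by chaining the others — so s_8 < s_9. Contradiction.

inconsistent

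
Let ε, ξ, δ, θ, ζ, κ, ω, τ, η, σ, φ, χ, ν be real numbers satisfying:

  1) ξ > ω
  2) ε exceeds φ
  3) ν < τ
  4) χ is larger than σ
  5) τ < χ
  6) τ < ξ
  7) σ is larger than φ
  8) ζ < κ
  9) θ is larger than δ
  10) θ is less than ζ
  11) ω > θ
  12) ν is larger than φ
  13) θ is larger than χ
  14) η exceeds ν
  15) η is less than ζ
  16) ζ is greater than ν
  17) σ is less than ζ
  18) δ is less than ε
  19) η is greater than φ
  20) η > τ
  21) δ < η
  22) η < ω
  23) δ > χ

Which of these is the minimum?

σ is not least since φ < σ; ν is not least since φ < ν; τ is not least since ν < τ; χ is not least since τ < χ; δ is not least since χ < δ; θ is not least since χ < θ; η is not least since τ < η; ω is not least since θ < ω; ζ is not least since σ < ζ; κ is not least since ζ < κ; ξ is not least since ω < ξ; ε is not least since δ < ε.
Only φ has nothing below it, so φ is the minimum.

φ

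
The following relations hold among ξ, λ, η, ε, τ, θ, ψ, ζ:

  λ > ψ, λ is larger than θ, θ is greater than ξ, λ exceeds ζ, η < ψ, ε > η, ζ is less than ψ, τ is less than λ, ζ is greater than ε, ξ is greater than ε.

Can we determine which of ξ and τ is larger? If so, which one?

Following every chain through τ: above τ we get λ.
ξ is not reached, and no chain runs the other way from ξ to τ.
So the given relations leave the order of τ and ξ undetermined.

undetermined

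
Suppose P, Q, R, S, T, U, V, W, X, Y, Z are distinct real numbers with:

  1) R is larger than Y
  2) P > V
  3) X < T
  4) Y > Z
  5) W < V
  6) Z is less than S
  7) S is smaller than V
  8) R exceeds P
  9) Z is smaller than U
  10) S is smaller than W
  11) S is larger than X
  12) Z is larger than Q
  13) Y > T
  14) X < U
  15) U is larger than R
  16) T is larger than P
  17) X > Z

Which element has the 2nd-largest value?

Piecing the relations together gives one ordering: Q < Z < X < S < W < V < P < T < Y < R < U.
Counting 2 from the largest end gives R.

R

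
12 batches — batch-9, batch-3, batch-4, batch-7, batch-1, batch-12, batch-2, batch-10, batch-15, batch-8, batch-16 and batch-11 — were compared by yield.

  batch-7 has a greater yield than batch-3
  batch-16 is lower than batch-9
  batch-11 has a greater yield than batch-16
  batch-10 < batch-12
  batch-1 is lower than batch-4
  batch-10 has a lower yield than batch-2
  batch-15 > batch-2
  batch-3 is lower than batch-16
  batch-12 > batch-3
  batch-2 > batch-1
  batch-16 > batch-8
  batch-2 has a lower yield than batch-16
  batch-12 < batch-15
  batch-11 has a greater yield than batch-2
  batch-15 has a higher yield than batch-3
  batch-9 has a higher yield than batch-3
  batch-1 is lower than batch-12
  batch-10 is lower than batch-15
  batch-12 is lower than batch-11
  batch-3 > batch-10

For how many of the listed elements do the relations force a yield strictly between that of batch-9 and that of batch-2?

The relations place batch-2 below batch-9. An element lies strictly between them when it is forced above batch-2 and also forced below batch-9.
Above batch-2: {batch-16, batch-15, batch-11}. Below batch-9: {batch-10, batch-3, batch-1, batch-8, batch-16}.
Intersection: {batch-16} — 1.

1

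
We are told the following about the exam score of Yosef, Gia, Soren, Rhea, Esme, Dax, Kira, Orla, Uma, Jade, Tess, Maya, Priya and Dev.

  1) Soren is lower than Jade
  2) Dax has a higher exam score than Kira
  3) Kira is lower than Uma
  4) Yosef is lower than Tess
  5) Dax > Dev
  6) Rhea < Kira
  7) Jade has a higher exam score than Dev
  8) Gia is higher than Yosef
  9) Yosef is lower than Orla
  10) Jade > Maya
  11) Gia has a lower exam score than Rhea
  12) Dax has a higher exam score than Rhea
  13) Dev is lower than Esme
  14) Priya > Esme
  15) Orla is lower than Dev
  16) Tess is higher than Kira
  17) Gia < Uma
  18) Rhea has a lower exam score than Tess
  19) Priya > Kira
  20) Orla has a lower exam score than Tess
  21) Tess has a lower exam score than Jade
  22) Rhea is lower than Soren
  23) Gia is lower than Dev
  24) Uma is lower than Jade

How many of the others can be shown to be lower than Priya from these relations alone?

7

Directly below Priya: Kira, Esme.
One step further: Dev, Rhea (4 so far).
One step further: Orla, Gia (6 so far).
One step further: Yosef (7 so far).
No other element is forced below Priya by the given relations, so the count is 7.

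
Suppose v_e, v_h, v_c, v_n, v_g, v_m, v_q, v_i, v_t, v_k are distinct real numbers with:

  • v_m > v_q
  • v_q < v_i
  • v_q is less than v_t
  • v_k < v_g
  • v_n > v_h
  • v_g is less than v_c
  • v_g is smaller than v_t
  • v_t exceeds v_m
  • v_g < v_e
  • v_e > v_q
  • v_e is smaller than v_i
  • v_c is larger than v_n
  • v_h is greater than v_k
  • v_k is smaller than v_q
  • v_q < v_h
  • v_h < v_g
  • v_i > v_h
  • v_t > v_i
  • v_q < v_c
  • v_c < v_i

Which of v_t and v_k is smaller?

Chaining the given relations: v_k < v_q < v_h < v_g < v_c < v_i < v_t.
So v_k < v_t; v_k is the smaller of the two.

v_k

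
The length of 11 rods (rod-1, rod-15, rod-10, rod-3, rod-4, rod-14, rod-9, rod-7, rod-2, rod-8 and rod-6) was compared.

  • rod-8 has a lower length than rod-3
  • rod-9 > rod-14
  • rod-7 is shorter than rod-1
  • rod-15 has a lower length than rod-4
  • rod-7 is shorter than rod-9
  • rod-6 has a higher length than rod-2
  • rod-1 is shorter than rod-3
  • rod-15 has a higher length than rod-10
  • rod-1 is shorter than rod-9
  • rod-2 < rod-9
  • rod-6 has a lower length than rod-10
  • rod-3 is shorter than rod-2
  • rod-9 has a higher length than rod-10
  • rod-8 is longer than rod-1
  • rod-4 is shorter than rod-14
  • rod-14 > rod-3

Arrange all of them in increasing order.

rod-7 < rod-1 < rod-8 < rod-3 < rod-2 < rod-6 < rod-10 < rod-15 < rod-4 < rod-14 < rod-9

Each adjacent pair is fixed by a given relation: rod-7 < rod-1; rod-1 < rod-8; rod-8 < rod-3; rod-3 < rod-2; rod-2 < rod-6; rod-6 < rod-10; rod-10 < rod-15; rod-15 < rod-4; rod-4 < rod-14; rod-14 < rod-9. Chaining them end to end gives the full order.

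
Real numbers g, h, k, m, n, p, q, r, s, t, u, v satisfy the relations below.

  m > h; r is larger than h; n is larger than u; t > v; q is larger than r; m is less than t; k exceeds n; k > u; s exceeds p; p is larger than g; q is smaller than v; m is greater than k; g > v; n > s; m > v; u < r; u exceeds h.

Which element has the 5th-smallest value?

Piecing the relations together gives one ordering: h < u < r < q < v < g < p < s < n < k < m < t.
Counting 5 from the smallest end gives v.

v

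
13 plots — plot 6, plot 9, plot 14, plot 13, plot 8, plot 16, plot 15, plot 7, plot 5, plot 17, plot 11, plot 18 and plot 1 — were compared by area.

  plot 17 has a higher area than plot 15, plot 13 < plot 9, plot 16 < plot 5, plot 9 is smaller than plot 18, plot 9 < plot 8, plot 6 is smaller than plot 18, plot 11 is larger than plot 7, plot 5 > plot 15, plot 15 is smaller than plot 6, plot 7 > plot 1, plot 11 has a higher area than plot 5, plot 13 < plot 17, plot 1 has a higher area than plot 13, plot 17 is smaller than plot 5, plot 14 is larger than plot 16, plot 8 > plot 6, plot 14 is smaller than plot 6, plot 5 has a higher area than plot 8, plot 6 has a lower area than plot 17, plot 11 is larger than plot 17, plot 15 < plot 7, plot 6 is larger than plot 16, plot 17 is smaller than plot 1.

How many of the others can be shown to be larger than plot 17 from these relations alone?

Directly above plot 17: plot 1, plot 5, plot 11.
One step further: plot 7 (4 so far).
No other element is forced above plot 17 by the given relations, so the count is 4.

4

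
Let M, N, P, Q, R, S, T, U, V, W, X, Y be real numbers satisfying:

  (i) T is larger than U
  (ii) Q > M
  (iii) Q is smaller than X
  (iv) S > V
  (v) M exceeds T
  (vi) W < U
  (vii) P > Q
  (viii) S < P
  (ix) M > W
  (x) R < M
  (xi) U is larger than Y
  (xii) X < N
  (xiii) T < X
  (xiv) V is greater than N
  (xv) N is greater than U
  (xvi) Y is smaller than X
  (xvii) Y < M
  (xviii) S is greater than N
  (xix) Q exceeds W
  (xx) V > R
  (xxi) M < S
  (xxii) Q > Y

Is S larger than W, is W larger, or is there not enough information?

Link the given pairs in sequence: W < U; U < T; T < M; M < Q; Q < X; X < N; N < V; V < S.
Together: W < U < T < M < Q < X < N < V < S.
So S is larger.

S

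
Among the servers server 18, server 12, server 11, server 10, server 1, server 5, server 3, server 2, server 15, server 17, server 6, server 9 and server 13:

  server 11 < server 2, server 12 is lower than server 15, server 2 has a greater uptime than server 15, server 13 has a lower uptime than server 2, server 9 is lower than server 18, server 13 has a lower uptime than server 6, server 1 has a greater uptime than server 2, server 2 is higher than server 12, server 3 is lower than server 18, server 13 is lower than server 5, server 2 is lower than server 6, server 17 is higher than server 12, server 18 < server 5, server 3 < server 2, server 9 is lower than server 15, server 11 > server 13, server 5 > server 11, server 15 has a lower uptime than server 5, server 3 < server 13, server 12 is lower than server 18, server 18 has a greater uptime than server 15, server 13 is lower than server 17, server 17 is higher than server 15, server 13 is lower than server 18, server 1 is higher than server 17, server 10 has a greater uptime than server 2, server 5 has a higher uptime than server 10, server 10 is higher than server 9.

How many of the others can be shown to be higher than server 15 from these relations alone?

From server 15 the given relations immediately reach server 17, server 2, server 18, server 5.
From those, server 6, server 10, server 1 — 7 in total.
No other element is forced above server 15 by the given relations, so the count is 7.

7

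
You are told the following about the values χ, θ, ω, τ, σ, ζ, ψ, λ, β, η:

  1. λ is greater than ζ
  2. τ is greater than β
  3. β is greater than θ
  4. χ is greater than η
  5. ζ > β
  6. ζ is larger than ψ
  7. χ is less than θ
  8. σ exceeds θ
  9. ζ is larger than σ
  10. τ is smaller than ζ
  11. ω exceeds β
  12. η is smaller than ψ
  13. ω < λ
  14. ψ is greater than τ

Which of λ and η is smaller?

Chaining the given relations: η < χ < θ < β < τ < ζ < λ.
So η < λ; η is the smaller of the two.

η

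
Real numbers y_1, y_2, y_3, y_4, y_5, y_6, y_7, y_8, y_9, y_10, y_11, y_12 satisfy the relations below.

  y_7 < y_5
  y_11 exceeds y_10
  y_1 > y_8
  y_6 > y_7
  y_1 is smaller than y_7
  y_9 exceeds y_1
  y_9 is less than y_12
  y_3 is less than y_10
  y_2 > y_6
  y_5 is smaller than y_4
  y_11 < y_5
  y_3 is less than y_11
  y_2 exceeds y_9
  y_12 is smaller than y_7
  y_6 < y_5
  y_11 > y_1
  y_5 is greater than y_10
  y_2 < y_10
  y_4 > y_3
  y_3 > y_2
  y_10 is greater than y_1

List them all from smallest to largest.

y_8 < y_1 < y_9 < y_12 < y_7 < y_6 < y_2 < y_3 < y_10 < y_11 < y_5 < y_4

Each adjacent pair is fixed by a given relation: y_8 < y_1; y_1 < y_9; y_9 < y_12; y_12 < y_7; y_7 < y_6; y_6 < y_2; y_2 < y_3; y_3 < y_10; y_10 < y_11; y_11 < y_5; y_5 < y_4. Chaining them end to end gives the full order.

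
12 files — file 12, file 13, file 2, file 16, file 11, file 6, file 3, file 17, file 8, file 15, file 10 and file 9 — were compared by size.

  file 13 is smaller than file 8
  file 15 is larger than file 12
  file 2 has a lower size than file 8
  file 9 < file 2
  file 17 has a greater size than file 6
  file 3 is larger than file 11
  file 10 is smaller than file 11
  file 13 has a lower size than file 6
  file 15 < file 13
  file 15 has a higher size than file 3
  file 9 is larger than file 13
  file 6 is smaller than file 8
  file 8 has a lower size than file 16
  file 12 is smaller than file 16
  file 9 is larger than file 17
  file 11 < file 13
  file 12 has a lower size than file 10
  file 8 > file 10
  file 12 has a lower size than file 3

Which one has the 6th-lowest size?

file 13

The consecutive relations fix a unique order: file 12 < file 10 < file 11 < file 3 < file 15 < file 13 < file 6 < file 17 < file 9 < file 2 < file 8 < file 16.
The 6th smallest is file 13.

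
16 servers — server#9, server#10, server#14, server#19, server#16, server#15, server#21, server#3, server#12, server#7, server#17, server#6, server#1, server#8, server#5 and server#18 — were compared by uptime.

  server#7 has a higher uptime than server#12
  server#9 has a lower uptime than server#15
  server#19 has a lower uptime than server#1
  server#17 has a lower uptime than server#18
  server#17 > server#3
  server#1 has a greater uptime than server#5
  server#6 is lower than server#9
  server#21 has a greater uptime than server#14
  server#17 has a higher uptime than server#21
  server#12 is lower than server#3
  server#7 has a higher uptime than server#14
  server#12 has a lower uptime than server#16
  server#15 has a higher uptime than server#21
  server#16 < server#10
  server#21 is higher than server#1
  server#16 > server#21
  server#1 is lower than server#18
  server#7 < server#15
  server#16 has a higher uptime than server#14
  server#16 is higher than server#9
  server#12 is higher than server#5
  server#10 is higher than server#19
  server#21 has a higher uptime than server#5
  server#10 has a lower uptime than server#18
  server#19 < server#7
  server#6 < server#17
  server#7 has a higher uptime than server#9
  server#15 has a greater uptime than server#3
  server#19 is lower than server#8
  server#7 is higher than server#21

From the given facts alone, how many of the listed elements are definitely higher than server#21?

6

From server#21 the given relations immediately reach server#17, server#16, server#7, server#15.
From those, server#10, server#18 — 6 in total.
No other element is forced above server#21 by the given relations, so the count is 6.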